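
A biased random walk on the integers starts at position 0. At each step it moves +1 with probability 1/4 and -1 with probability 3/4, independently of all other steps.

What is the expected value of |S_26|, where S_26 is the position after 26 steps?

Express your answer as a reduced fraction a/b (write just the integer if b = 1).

S_26 takes values m ≡ 0 (mod 2) with |m| ≤ 26; P(S_26=m) = C(26,(26+m)/2) · (1/4)^((26+m)/2) · (3/4)^((26-m)/2).
Distribution: P(S=-26)=2541865828329/4503599627370496, P(S=-24)=11014751922759/2251799813685248, P(S=-22)=91789599356325/4503599627370496, P(S=-20)=30596533118775/562949953421312, P(S=-18)=234573420577275/2251799813685248, P(S=-16)=172020508423335/1125899906842624, P(S=-14)=401381186321115/2251799813685248, P(S=-12)=95566949124075/562949953421312, P(S=-10)=605257344452475/4503599627370496, P(S=-8)=201752448150825/2251799813685248, P(S=-6)=228652774570935/4503599627370496, P(S=-4)=6928871956695/281474976710656, P(S=-2)=11548119927825/1125899906842624, P(S=0)=2072739474225/562949953421312, P(S=2)=1283124436425/1125899906842624, P(S=4)=85541629095/281474976710656, P(S=6)=313652640015/4503599627370496, P(S=8)=30750258825/2251799813685248, P(S=10)=10250086275/4503599627370496, P(S=12)=179826075/562949953421312, P(S=14)=83918835/2251799813685248, P(S=16)=3996135/1125899906842624, P(S=18)=605475/2251799813685248, P(S=20)=8775/562949953421312, P(S=22)=2925/4503599627370496, P(S=24)=39/2251799813685248, P(S=26)=1/4503599627370496
E[|S_26|] = Σ_m |m|·P(S_26=m) = 3661454193819539/281474976710656

Answer: 3661454193819539/281474976710656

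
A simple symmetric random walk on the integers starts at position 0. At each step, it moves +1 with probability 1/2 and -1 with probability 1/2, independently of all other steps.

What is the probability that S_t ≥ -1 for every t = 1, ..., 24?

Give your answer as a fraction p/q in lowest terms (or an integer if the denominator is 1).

Let f(t,s) = #length-t paths at position s with S_1..S_t all ≥ -1.
f(t,s) = f(t-1,s-1) + f(t-1,s+1) for s ≥ -1; f(t,s) = 0 for s < -1.
t=0: f(0,0)=1
t=1: f(1,-1)=1 f(1,1)=1
t=2: f(2,0)=2 f(2,2)=1
t=3: f(3,-1)=2 f(3,1)=3 f(3,3)=1
t=4: f(4,0)=5 f(4,2)=4 f(4,4)=1
t=5: f(5,-1)=5 f(5,1)=9 f(5,3)=5 f(5,5)=1
t=6: f(6,0)=14 f(6,2)=14 f(6,4)=6 f(6,6)=1
t=7: f(7,-1)=14 f(7,1)=28 f(7,3)=20 f(7,5)=7 f(7,7)=1
t=8: f(8,0)=42 f(8,2)=48 f(8,4)=27 f(8,6)=8 f(8,8)=1
t=9: f(9,-1)=42 f(9,1)=90 f(9,3)=75 f(9,5)=35 f(9,7)=9 f(9,9)=1
t=10: f(10,0)=132 f(10,2)=165 f(10,4)=110 f(10,6)=44 f(10,8)=10 f(10,10)=1
t=11: f(11,-1)=132 f(11,1)=297 f(11,3)=275 f(11,5)=154 f(11,7)=54 f(11,9)=11 f(11,11)=1
t=12: f(12,0)=429 f(12,2)=572 f(12,4)=429 f(12,6)=208 f(12,8)=65 f(12,10)=12 f(12,12)=1
t=13: f(13,-1)=429 f(13,1)=1001 f(13,3)=1001 f(13,5)=637 f(13,7)=273 f(13,9)=77 f(13,11)=13 f(13,13)=1
t=14: f(14,0)=1430 f(14,2)=2002 f(14,4)=1638 f(14,6)=910 f(14,8)=350 f(14,10)=90 f(14,12)=14 f(14,14)=1
t=15: f(15,-1)=1430 f(15,1)=3432 f(15,3)=3640 f(15,5)=2548 f(15,7)=1260 f(15,9)=440 f(15,11)=104 f(15,13)=15 f(15,15)=1
t=16: f(16,0)=4862 f(16,2)=7072 f(16,4)=6188 f(16,6)=3808 f(16,8)=1700 f(16,10)=544 f(16,12)=119 f(16,14)=16 f(16,16)=1
t=17: f(17,-1)=4862 f(17,1)=11934 f(17,3)=13260 f(17,5)=9996 f(17,7)=5508 f(17,9)=2244 f(17,11)=663 f(17,13)=135 f(17,15)=17 f(17,17)=1
t=18: f(18,0)=16796 f(18,2)=25194 f(18,4)=23256 f(18,6)=15504 f(18,8)=7752 f(18,10)=2907 f(18,12)=798 f(18,14)=152 f(18,16)=18 f(18,18)=1
t=19: f(19,-1)=16796 f(19,1)=41990 f(19,3)=48450 f(19,5)=38760 f(19,7)=23256 f(19,9)=10659 f(19,11)=3705 f(19,13)=950 f(19,15)=170 f(19,17)=19 f(19,19)=1
t=20: f(20,0)=58786 f(20,2)=90440 f(20,4)=87210 f(20,6)=62016 f(20,8)=33915 f(20,10)=14364 f(20,12)=4655 f(20,14)=1120 f(20,16)=189 f(20,18)=20 f(20,20)=1
t=21: f(21,-1)=58786 f(21,1)=149226 f(21,3)=177650 f(21,5)=149226 f(21,7)=95931 f(21,9)=48279 f(21,11)=19019 f(21,13)=5775 f(21,15)=1309 f(21,17)=209 f(21,19)=21 f(21,21)=1
t=22: f(22,0)=208012 f(22,2)=326876 f(22,4)=326876 f(22,6)=245157 f(22,8)=144210 f(22,10)=67298 f(22,12)=24794 f(22,14)=7084 f(22,16)=1518 f(22,18)=230 f(22,20)=22 f(22,22)=1
t=23: f(23,-1)=208012 f(23,1)=534888 f(23,3)=653752 f(23,5)=572033 f(23,7)=389367 f(23,9)=211508 f(23,11)=92092 f(23,13)=31878 f(23,15)=8602 f(23,17)=1748 f(23,19)=252 f(23,21)=23 f(23,23)=1
t=24: f(24,0)=742900 f(24,2)=1188640 f(24,4)=1225785 f(24,6)=961400 f(24,8)=600875 f(24,10)=303600 f(24,12)=123970 f(24,14)=40480 f(24,16)=10350 f(24,18)=2000 f(24,20)=275 f(24,22)=24 f(24,24)=1
Σ_s f(24,s) = 5200300
P = 5200300/16777216 = 1300075/4194304

Answer: 1300075/4194304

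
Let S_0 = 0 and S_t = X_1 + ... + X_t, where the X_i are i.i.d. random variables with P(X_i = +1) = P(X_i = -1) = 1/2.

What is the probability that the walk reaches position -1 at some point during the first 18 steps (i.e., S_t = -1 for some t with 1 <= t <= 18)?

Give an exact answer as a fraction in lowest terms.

Answer: 53381/65536

Derivation:
Count via complement. Let g(t,s) = #length-t paths at position s with S_1..S_t all ≠ -1.
g(t,s) = g(t-1,s-1) + g(t-1,s+1) for s ≠ -1; g(t,-1) = 0.
t=0: g(0,0)=1
t=1: g(1,1)=1
t=2: g(2,0)=1 g(2,2)=1
t=3: g(3,1)=2 g(3,3)=1
t=4: g(4,0)=2 g(4,2)=3 g(4,4)=1
t=5: g(5,1)=5 g(5,3)=4 g(5,5)=1
t=6: g(6,0)=5 g(6,2)=9 g(6,4)=5 g(6,6)=1
t=7: g(7,1)=14 g(7,3)=14 g(7,5)=6 g(7,7)=1
t=8: g(8,0)=14 g(8,2)=28 g(8,4)=20 g(8,6)=7 g(8,8)=1
t=9: g(9,1)=42 g(9,3)=48 g(9,5)=27 g(9,7)=8 g(9,9)=1
t=10: g(10,0)=42 g(10,2)=90 g(10,4)=75 g(10,6)=35 g(10,8)=9 g(10,10)=1
t=11: g(11,1)=132 g(11,3)=165 g(11,5)=110 g(11,7)=44 g(11,9)=10 g(11,11)=1
t=12: g(12,0)=132 g(12,2)=297 g(12,4)=275 g(12,6)=154 g(12,8)=54 g(12,10)=11 g(12,12)=1
t=13: g(13,1)=429 g(13,3)=572 g(13,5)=429 g(13,7)=208 g(13,9)=65 g(13,11)=12 g(13,13)=1
t=14: g(14,0)=429 g(14,2)=1001 g(14,4)=1001 g(14,6)=637 g(14,8)=273 g(14,10)=77 g(14,12)=13 g(14,14)=1
t=15: g(15,1)=1430 g(15,3)=2002 g(15,5)=1638 g(15,7)=910 g(15,9)=350 g(15,11)=90 g(15,13)=14 g(15,15)=1
t=16: g(16,0)=1430 g(16,2)=3432 g(16,4)=3640 g(16,6)=2548 g(16,8)=1260 g(16,10)=440 g(16,12)=104 g(16,14)=15 g(16,16)=1
t=17: g(17,1)=4862 g(17,3)=7072 g(17,5)=6188 g(17,7)=3808 g(17,9)=1700 g(17,11)=544 g(17,13)=119 g(17,15)=16 g(17,17)=1
t=18: g(18,0)=4862 g(18,2)=11934 g(18,4)=13260 g(18,6)=9996 g(18,8)=5508 g(18,10)=2244 g(18,12)=663 g(18,14)=135 g(18,16)=17 g(18,18)=1
Paths never hitting -1: Σ_s g(18,s) = 48620
Paths hitting -1: 2^18 - 48620 = 213524
P = 213524/262144 = 53381/65536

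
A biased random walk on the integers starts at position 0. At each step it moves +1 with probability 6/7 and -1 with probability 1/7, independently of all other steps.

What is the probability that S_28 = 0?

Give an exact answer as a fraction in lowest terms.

To be at 0 after 28 steps: need exactly 14 steps of +1 and 14 of -1.
Number of such sequences: C(28,14) = 40116600
Each has probability (6/7)^14 · (1/7)^14 = 78364164096/459986536544739960976801
P = 40116600 · 78364164096/459986536544739960976801 = 3143703825373593600/459986536544739960976801

Answer: 3143703825373593600/459986536544739960976801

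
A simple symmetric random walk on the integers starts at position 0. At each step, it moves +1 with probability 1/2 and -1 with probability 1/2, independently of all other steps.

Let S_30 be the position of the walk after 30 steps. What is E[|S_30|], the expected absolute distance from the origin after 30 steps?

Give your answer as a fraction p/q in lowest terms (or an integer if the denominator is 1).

S_30 takes values m ≡ 0 (mod 2) with |m| ≤ 30; P(S_30=m) = C(30,(30+m)/2)/2^30.
Total paths: 2^30 = 1073741824
Distribution: P(S=-30)=1/1073741824, P(S=-28)=30/1073741824, P(S=-26)=435/1073741824, P(S=-24)=4060/1073741824, P(S=-22)=27405/1073741824, P(S=-20)=142506/1073741824, P(S=-18)=593775/1073741824, P(S=-16)=2035800/1073741824, P(S=-14)=5852925/1073741824, P(S=-12)=14307150/1073741824, P(S=-10)=30045015/1073741824, P(S=-8)=54627300/1073741824, P(S=-6)=86493225/1073741824, P(S=-4)=119759850/1073741824, P(S=-2)=145422675/1073741824, P(S=0)=155117520/1073741824, P(S=2)=145422675/1073741824, P(S=4)=119759850/1073741824, P(S=6)=86493225/1073741824, P(S=8)=54627300/1073741824, P(S=10)=30045015/1073741824, P(S=12)=14307150/1073741824, P(S=14)=5852925/1073741824, P(S=16)=2035800/1073741824, P(S=18)=593775/1073741824, P(S=20)=142506/1073741824, P(S=22)=27405/1073741824, P(S=24)=4060/1073741824, P(S=26)=435/1073741824, P(S=28)=30/1073741824, P(S=30)=1/1073741824
E[|S_30|] = Σ_m |m|·P(S_30=m) = 4653525600/1073741824 = 145422675/33554432

Answer: 145422675/33554432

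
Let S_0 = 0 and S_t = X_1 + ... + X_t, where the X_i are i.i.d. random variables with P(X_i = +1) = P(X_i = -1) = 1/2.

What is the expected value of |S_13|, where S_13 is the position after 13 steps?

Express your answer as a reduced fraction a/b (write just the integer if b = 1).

S_13 takes values m ≡ 1 (mod 2) with |m| ≤ 13; P(S_13=m) = C(13,(13+m)/2)/2^13.
Total paths: 2^13 = 8192
Distribution: P(S=-13)=1/8192, P(S=-11)=13/8192, P(S=-9)=78/8192, P(S=-7)=286/8192, P(S=-5)=715/8192, P(S=-3)=1287/8192, P(S=-1)=1716/8192, P(S=1)=1716/8192, P(S=3)=1287/8192, P(S=5)=715/8192, P(S=7)=286/8192, P(S=9)=78/8192, P(S=11)=13/8192, P(S=13)=1/8192
E[|S_13|] = Σ_m |m|·P(S_13=m) = 24024/8192 = 3003/1024

Answer: 3003/1024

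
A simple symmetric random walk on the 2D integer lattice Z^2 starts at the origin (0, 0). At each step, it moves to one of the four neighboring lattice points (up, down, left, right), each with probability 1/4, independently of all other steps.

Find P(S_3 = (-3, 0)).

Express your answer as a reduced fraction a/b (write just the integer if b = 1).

Let h be the number of horizontal steps (so 3-h are vertical). To end at (-3,0) need (h-3)/2 right-steps and ((3-h)+0)/2 up-steps.
Sum over h with 3 ≤ h ≤ 3, h ≡ 1 (mod 2), 3-h ≡ 0 (mod 2):
h=3: C(3,3)·C(3,0)·C(0,0) = 1·1·1 = 1
Total favorable: 1
Total paths: 4^3 = 64
P = 1/64 = 1/64

Answer: 1/64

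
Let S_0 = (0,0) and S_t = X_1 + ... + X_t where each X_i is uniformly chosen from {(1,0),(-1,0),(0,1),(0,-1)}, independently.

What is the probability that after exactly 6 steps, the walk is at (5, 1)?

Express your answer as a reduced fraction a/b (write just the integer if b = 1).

Let h be the number of horizontal steps (so 6-h are vertical). To end at (5,1) need (h+5)/2 right-steps and ((6-h)+1)/2 up-steps.
Sum over h with 5 ≤ h ≤ 5, h ≡ 1 (mod 2), 6-h ≡ 1 (mod 2):
h=5: C(6,5)·C(5,5)·C(1,1) = 6·1·1 = 6
Total favorable: 6
Total paths: 4^6 = 4096
P = 6/4096 = 3/2048

Answer: 3/2048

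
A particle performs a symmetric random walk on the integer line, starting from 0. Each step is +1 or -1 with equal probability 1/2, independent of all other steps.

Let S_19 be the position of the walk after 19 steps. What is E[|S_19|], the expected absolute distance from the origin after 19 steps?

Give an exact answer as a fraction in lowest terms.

S_19 takes values m ≡ 1 (mod 2) with |m| ≤ 19; P(S_19=m) = C(19,(19+m)/2)/2^19.
Total paths: 2^19 = 524288
Distribution: P(S=-19)=1/524288, P(S=-17)=19/524288, P(S=-15)=171/524288, P(S=-13)=969/524288, P(S=-11)=3876/524288, P(S=-9)=11628/524288, P(S=-7)=27132/524288, P(S=-5)=50388/524288, P(S=-3)=75582/524288, P(S=-1)=92378/524288, P(S=1)=92378/524288, P(S=3)=75582/524288, P(S=5)=50388/524288, P(S=7)=27132/524288, P(S=9)=11628/524288, P(S=11)=3876/524288, P(S=13)=969/524288, P(S=15)=171/524288, P(S=17)=19/524288, P(S=19)=1/524288
E[|S_19|] = Σ_m |m|·P(S_19=m) = 1847560/524288 = 230945/65536

Answer: 230945/65536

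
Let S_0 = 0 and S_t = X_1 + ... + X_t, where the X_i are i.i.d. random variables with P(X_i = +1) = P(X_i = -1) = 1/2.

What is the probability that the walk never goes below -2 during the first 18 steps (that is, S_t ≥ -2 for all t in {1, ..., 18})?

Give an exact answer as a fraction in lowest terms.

Let f(t,s) = #length-t paths at position s with S_1..S_t all ≥ -2.
f(t,s) = f(t-1,s-1) + f(t-1,s+1) for s ≥ -2; f(t,s) = 0 for s < -2.
t=0: f(0,0)=1
t=1: f(1,-1)=1 f(1,1)=1
t=2: f(2,-2)=1 f(2,0)=2 f(2,2)=1
t=3: f(3,-1)=3 f(3,1)=3 f(3,3)=1
t=4: f(4,-2)=3 f(4,0)=6 f(4,2)=4 f(4,4)=1
t=5: f(5,-1)=9 f(5,1)=10 f(5,3)=5 f(5,5)=1
t=6: f(6,-2)=9 f(6,0)=19 f(6,2)=15 f(6,4)=6 f(6,6)=1
t=7: f(7,-1)=28 f(7,1)=34 f(7,3)=21 f(7,5)=7 f(7,7)=1
t=8: f(8,-2)=28 f(8,0)=62 f(8,2)=55 f(8,4)=28 f(8,6)=8 f(8,8)=1
t=9: f(9,-1)=90 f(9,1)=117 f(9,3)=83 f(9,5)=36 f(9,7)=9 f(9,9)=1
t=10: f(10,-2)=90 f(10,0)=207 f(10,2)=200 f(10,4)=119 f(10,6)=45 f(10,8)=10 f(10,10)=1
t=11: f(11,-1)=297 f(11,1)=407 f(11,3)=319 f(11,5)=164 f(11,7)=55 f(11,9)=11 f(11,11)=1
t=12: f(12,-2)=297 f(12,0)=704 f(12,2)=726 f(12,4)=483 f(12,6)=219 f(12,8)=66 f(12,10)=12 f(12,12)=1
t=13: f(13,-1)=1001 f(13,1)=1430 f(13,3)=1209 f(13,5)=702 f(13,7)=285 f(13,9)=78 f(13,11)=13 f(13,13)=1
t=14: f(14,-2)=1001 f(14,0)=2431 f(14,2)=2639 f(14,4)=1911 f(14,6)=987 f(14,8)=363 f(14,10)=91 f(14,12)=14 f(14,14)=1
t=15: f(15,-1)=3432 f(15,1)=5070 f(15,3)=4550 f(15,5)=2898 f(15,7)=1350 f(15,9)=454 f(15,11)=105 f(15,13)=15 f(15,15)=1
t=16: f(16,-2)=3432 f(16,0)=8502 f(16,2)=9620 f(16,4)=7448 f(16,6)=4248 f(16,8)=1804 f(16,10)=559 f(16,12)=120 f(16,14)=16 f(16,16)=1
t=17: f(17,-1)=11934 f(17,1)=18122 f(17,3)=17068 f(17,5)=11696 f(17,7)=6052 f(17,9)=2363 f(17,11)=679 f(17,13)=136 f(17,15)=17 f(17,17)=1
t=18: f(18,-2)=11934 f(18,0)=30056 f(18,2)=35190 f(18,4)=28764 f(18,6)=17748 f(18,8)=8415 f(18,10)=3042 f(18,12)=815 f(18,14)=153 f(18,16)=18 f(18,18)=1
Σ_s f(18,s) = 136136
P = 136136/262144 = 17017/32768

Answer: 17017/32768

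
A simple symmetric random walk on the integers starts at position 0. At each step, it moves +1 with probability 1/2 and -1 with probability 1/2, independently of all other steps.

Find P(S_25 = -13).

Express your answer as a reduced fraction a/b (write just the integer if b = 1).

Answer: 44275/8388608

Derivation:
To reach position -13 after 25 steps: need 6 steps of +1 and 19 of -1.
Favorable paths: C(25,6) = 177100
Total paths: 2^25 = 33554432
P = 177100/33554432 = 44275/8388608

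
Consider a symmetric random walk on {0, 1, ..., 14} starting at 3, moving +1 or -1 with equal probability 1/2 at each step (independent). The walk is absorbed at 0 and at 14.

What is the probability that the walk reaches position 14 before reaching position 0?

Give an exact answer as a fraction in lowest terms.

Answer: 3/14

Derivation:
Symmetric walk (p = 1/2): the harmonic-function argument gives P(hit 14 before 0 | start at 3) = a/N.
P = 3/14 = 3/14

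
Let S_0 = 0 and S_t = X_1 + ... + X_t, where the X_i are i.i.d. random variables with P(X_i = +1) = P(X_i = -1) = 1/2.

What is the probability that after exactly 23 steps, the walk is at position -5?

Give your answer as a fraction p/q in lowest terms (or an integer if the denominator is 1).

Answer: 408595/4194304

Derivation:
To reach position -5 after 23 steps: need 9 steps of +1 and 14 of -1.
Favorable paths: C(23,9) = 817190
Total paths: 2^23 = 8388608
P = 817190/8388608 = 408595/4194304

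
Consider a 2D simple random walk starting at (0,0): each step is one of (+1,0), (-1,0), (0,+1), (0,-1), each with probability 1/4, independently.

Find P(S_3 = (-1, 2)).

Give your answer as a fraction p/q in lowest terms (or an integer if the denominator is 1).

Let h be the number of horizontal steps (so 3-h are vertical). To end at (-1,2) need (h-1)/2 right-steps and ((3-h)+2)/2 up-steps.
Sum over h with 1 ≤ h ≤ 1, h ≡ 1 (mod 2), 3-h ≡ 0 (mod 2):
h=1: C(3,1)·C(1,0)·C(2,2) = 3·1·1 = 3
Total favorable: 3
Total paths: 4^3 = 64
P = 3/64 = 3/64

Answer: 3/64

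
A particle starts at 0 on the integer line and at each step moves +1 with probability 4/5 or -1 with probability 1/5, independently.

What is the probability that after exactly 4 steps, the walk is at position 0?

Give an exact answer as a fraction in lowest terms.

To be at 0 after 4 steps: need exactly 2 steps of +1 and 2 of -1.
Number of such sequences: C(4,2) = 6
Each has probability (4/5)^2 · (1/5)^2 = 16/625
P = 6 · 16/625 = 96/625

Answer: 96/625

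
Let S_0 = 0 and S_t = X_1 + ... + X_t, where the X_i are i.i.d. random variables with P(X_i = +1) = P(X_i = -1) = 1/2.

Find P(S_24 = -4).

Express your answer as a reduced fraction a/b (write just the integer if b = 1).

To reach position -4 after 24 steps: need 10 steps of +1 and 14 of -1.
Favorable paths: C(24,10) = 1961256
Total paths: 2^24 = 16777216
P = 1961256/16777216 = 245157/2097152

Answer: 245157/2097152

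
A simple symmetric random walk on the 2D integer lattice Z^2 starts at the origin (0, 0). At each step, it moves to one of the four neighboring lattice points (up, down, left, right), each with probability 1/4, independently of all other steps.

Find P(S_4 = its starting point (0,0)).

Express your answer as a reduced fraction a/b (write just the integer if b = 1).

Let h be the number of horizontal steps (so 4-h are vertical). To end at (0,0) need (h+0)/2 right-steps and ((4-h)+0)/2 up-steps.
Sum over h with 0 ≤ h ≤ 4, h ≡ 0 (mod 2), 4-h ≡ 0 (mod 2):
h=0: C(4,0)·C(0,0)·C(4,2) = 1·1·6 = 6
h=2: C(4,2)·C(2,1)·C(2,1) = 6·2·2 = 24
h=4: C(4,4)·C(4,2)·C(0,0) = 1·6·1 = 6
Total favorable: 36
Total paths: 4^4 = 256
P = 36/256 = 9/64

Answer: 9/64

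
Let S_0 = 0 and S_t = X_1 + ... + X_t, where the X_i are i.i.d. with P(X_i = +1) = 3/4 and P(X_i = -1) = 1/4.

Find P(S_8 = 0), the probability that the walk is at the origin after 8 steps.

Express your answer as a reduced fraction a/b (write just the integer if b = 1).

Answer: 2835/32768

Derivation:
To be at 0 after 8 steps: need exactly 4 steps of +1 and 4 of -1.
Number of such sequences: C(8,4) = 70
Each has probability (3/4)^4 · (1/4)^4 = 81/65536
P = 70 · 81/65536 = 2835/32768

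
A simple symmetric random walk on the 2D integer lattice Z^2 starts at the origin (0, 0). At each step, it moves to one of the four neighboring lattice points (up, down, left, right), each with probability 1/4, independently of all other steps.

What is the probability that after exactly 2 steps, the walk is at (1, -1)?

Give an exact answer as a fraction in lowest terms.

Let h be the number of horizontal steps (so 2-h are vertical). To end at (1,-1) need (h+1)/2 right-steps and ((2-h)-1)/2 up-steps.
Sum over h with 1 ≤ h ≤ 1, h ≡ 1 (mod 2), 2-h ≡ 1 (mod 2):
h=1: C(2,1)·C(1,1)·C(1,0) = 2·1·1 = 2
Total favorable: 2
Total paths: 4^2 = 16
P = 2/16 = 1/8

Answer: 1/8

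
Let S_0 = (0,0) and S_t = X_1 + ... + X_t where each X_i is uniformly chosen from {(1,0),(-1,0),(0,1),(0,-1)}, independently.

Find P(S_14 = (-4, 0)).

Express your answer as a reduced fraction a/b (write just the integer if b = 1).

Answer: 1002001/67108864

Derivation:
Let h be the number of horizontal steps (so 14-h are vertical). To end at (-4,0) need (h-4)/2 right-steps and ((14-h)+0)/2 up-steps.
Sum over h with 4 ≤ h ≤ 14, h ≡ 0 (mod 2), 14-h ≡ 0 (mod 2):
h=4: C(14,4)·C(4,0)·C(10,5) = 1001·1·252 = 252252
h=6: C(14,6)·C(6,1)·C(8,4) = 3003·6·70 = 1261260
h=8: C(14,8)·C(8,2)·C(6,3) = 3003·28·20 = 1681680
h=10: C(14,10)·C(10,3)·C(4,2) = 1001·120·6 = 720720
h=12: C(14,12)·C(12,4)·C(2,1) = 91·495·2 = 90090
h=14: C(14,14)·C(14,5)·C(0,0) = 1·2002·1 = 2002
Total favorable: 4008004
Total paths: 4^14 = 268435456
P = 4008004/268435456 = 1002001/67108864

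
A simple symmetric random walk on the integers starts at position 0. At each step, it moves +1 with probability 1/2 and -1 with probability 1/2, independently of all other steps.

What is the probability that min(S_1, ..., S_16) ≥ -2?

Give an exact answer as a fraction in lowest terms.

Let f(t,s) = #length-t paths at position s with S_1..S_t all ≥ -2.
f(t,s) = f(t-1,s-1) + f(t-1,s+1) for s ≥ -2; f(t,s) = 0 for s < -2.
t=0: f(0,0)=1
t=1: f(1,-1)=1 f(1,1)=1
t=2: f(2,-2)=1 f(2,0)=2 f(2,2)=1
t=3: f(3,-1)=3 f(3,1)=3 f(3,3)=1
t=4: f(4,-2)=3 f(4,0)=6 f(4,2)=4 f(4,4)=1
t=5: f(5,-1)=9 f(5,1)=10 f(5,3)=5 f(5,5)=1
t=6: f(6,-2)=9 f(6,0)=19 f(6,2)=15 f(6,4)=6 f(6,6)=1
t=7: f(7,-1)=28 f(7,1)=34 f(7,3)=21 f(7,5)=7 f(7,7)=1
t=8: f(8,-2)=28 f(8,0)=62 f(8,2)=55 f(8,4)=28 f(8,6)=8 f(8,8)=1
t=9: f(9,-1)=90 f(9,1)=117 f(9,3)=83 f(9,5)=36 f(9,7)=9 f(9,9)=1
t=10: f(10,-2)=90 f(10,0)=207 f(10,2)=200 f(10,4)=119 f(10,6)=45 f(10,8)=10 f(10,10)=1
t=11: f(11,-1)=297 f(11,1)=407 f(11,3)=319 f(11,5)=164 f(11,7)=55 f(11,9)=11 f(11,11)=1
t=12: f(12,-2)=297 f(12,0)=704 f(12,2)=726 f(12,4)=483 f(12,6)=219 f(12,8)=66 f(12,10)=12 f(12,12)=1
t=13: f(13,-1)=1001 f(13,1)=1430 f(13,3)=1209 f(13,5)=702 f(13,7)=285 f(13,9)=78 f(13,11)=13 f(13,13)=1
t=14: f(14,-2)=1001 f(14,0)=2431 f(14,2)=2639 f(14,4)=1911 f(14,6)=987 f(14,8)=363 f(14,10)=91 f(14,12)=14 f(14,14)=1
t=15: f(15,-1)=3432 f(15,1)=5070 f(15,3)=4550 f(15,5)=2898 f(15,7)=1350 f(15,9)=454 f(15,11)=105 f(15,13)=15 f(15,15)=1
t=16: f(16,-2)=3432 f(16,0)=8502 f(16,2)=9620 f(16,4)=7448 f(16,6)=4248 f(16,8)=1804 f(16,10)=559 f(16,12)=120 f(16,14)=16 f(16,16)=1
Σ_s f(16,s) = 35750
P = 35750/65536 = 17875/32768

Answer: 17875/32768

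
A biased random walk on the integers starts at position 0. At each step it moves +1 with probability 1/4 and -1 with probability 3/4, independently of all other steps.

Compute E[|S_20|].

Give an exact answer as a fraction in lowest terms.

Answer: 688595264765/68719476736

Derivation:
S_20 takes values m ≡ 0 (mod 2) with |m| ≤ 20; P(S_20=m) = C(20,(20+m)/2) · (1/4)^((20+m)/2) · (3/4)^((20-m)/2).
Distribution: P(S=-20)=3486784401/1099511627776, P(S=-18)=5811307335/274877906944, P(S=-16)=36804946455/549755813888, P(S=-14)=36804946455/274877906944, P(S=-12)=208561363245/1099511627776, P(S=-10)=13904090883/68719476736, P(S=-8)=23173484805/137438953472, P(S=-6)=7724494935/68719476736, P(S=-4)=33472811385/549755813888, P(S=-2)=3719201265/137438953472, P(S=0)=2727414261/274877906944, P(S=2)=413244585/137438953472, P(S=4)=413244585/549755813888, P(S=6)=10596015/68719476736, P(S=8)=3532005/137438953472, P(S=10)=235467/68719476736, P(S=12)=392445/1099511627776, P(S=14)=7695/274877906944, P(S=16)=855/549755813888, P(S=18)=15/274877906944, P(S=20)=1/1099511627776
E[|S_20|] = Σ_m |m|·P(S_20=m) = 688595264765/68719476736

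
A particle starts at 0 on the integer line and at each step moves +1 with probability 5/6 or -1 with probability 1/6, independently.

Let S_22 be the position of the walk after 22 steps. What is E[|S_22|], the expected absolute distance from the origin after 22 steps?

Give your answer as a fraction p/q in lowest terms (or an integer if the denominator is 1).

Answer: 120655401604874917/8226356490141696

Derivation:
S_22 takes values m ≡ 0 (mod 2) with |m| ≤ 22; P(S_22=m) = C(22,(22+m)/2) · (5/6)^((22+m)/2) · (1/6)^((22-m)/2).
Distribution: P(S=-22)=1/131621703842267136, P(S=-20)=55/65810851921133568, P(S=-18)=1925/43873901280755712, P(S=-16)=48125/32905425960566784, P(S=-14)=4571875/131621703842267136, P(S=-12)=4571875/7312316880125952, P(S=-10)=388609375/43873901280755712, P(S=-8)=277578125/2742118830047232, P(S=-6)=6939453125/7312316880125952, P(S=-4)=242880859375/32905425960566784, P(S=-2)=3157451171875/65810851921133568, P(S=0)=1435205078125/5484237660094464, P(S=2)=78936279296875/65810851921133568, P(S=4)=151800537109375/32905425960566784, P(S=6)=108428955078125/7312316880125952, P(S=8)=108428955078125/2742118830047232, P(S=10)=3795013427734375/43873901280755712, P(S=12)=1116180419921875/7312316880125952, P(S=14)=27904510498046875/131621703842267136, P(S=16)=7343292236328125/32905425960566784, P(S=18)=7343292236328125/43873901280755712, P(S=20)=5245208740234375/65810851921133568, P(S=22)=2384185791015625/131621703842267136
E[|S_22|] = Σ_m |m|·P(S_22=m) = 120655401604874917/8226356490141696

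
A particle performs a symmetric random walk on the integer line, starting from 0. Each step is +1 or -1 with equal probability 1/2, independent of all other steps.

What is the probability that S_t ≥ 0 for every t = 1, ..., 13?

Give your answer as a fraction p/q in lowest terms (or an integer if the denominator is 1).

Answer: 429/2048

Derivation:
Let f(t,s) = #length-t paths at position s with S_1..S_t all ≥ 0.
f(t,s) = f(t-1,s-1) + f(t-1,s+1) for s ≥ 0; f(t,s) = 0 for s < 0.
t=0: f(0,0)=1
t=1: f(1,1)=1
t=2: f(2,0)=1 f(2,2)=1
t=3: f(3,1)=2 f(3,3)=1
t=4: f(4,0)=2 f(4,2)=3 f(4,4)=1
t=5: f(5,1)=5 f(5,3)=4 f(5,5)=1
t=6: f(6,0)=5 f(6,2)=9 f(6,4)=5 f(6,6)=1
t=7: f(7,1)=14 f(7,3)=14 f(7,5)=6 f(7,7)=1
t=8: f(8,0)=14 f(8,2)=28 f(8,4)=20 f(8,6)=7 f(8,8)=1
t=9: f(9,1)=42 f(9,3)=48 f(9,5)=27 f(9,7)=8 f(9,9)=1
t=10: f(10,0)=42 f(10,2)=90 f(10,4)=75 f(10,6)=35 f(10,8)=9 f(10,10)=1
t=11: f(11,1)=132 f(11,3)=165 f(11,5)=110 f(11,7)=44 f(11,9)=10 f(11,11)=1
t=12: f(12,0)=132 f(12,2)=297 f(12,4)=275 f(12,6)=154 f(12,8)=54 f(12,10)=11 f(12,12)=1
t=13: f(13,1)=429 f(13,3)=572 f(13,5)=429 f(13,7)=208 f(13,9)=65 f(13,11)=12 f(13,13)=1
Σ_s f(13,s) = 1716
P = 1716/8192 = 429/2048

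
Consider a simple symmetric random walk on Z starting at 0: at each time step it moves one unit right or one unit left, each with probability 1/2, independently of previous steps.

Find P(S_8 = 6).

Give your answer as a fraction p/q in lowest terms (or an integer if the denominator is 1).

Answer: 1/32

Derivation:
To reach position 6 after 8 steps: need 7 steps of +1 and 1 of -1.
Favorable paths: C(8,7) = 8
Total paths: 2^8 = 256
P = 8/256 = 1/32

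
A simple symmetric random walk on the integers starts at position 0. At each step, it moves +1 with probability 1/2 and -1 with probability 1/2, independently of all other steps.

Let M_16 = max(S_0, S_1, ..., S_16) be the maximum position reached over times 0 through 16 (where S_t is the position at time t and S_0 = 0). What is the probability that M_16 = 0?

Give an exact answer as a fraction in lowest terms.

Let M_16 = max(S_0,...,S_16). Use the reflection principle: for j ≥ 1, #{paths with M_16 ≥ j} = #{S_16 ≥ j} + #{S_16 ≥ j+1}.
P(M_16 ≥ 0) = 1 since S_0 = 0, so #{M_16 ≥ 0} = 65536.
#{M_16 ≥ 1} = #{S_16 ≥ 1} + #{S_16 ≥ 2} = 26333 + 26333 = 52666.
#{M_16 = 0} = 65536 - 52666 = 12870.
P(M_16 = 0) = 12870/65536 = 6435/32768

Answer: 6435/32768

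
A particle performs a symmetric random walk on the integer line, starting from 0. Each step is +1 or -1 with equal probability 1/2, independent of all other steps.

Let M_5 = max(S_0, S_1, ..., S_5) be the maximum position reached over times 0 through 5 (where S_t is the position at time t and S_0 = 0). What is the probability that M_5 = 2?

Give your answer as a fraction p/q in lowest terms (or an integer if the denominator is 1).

Answer: 5/32

Derivation:
Let M_5 = max(S_0,...,S_5). Use the reflection principle: for j ≥ 1, #{paths with M_5 ≥ j} = #{S_5 ≥ j} + #{S_5 ≥ j+1}.
By reflection, #{M_5 ≥ 2} = #{S_5 ≥ 2} + #{S_5 ≥ 3} = 6 + 6 = 12.
#{M_5 ≥ 3} = #{S_5 ≥ 3} + #{S_5 ≥ 4} = 6 + 1 = 7.
#{M_5 = 2} = 12 - 7 = 5.
P(M_5 = 2) = 5/32 = 5/32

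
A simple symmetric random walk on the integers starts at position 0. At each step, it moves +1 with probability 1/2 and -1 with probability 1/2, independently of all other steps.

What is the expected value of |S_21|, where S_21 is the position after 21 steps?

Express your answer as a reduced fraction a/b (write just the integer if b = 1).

S_21 takes values m ≡ 1 (mod 2) with |m| ≤ 21; P(S_21=m) = C(21,(21+m)/2)/2^21.
Total paths: 2^21 = 2097152
Distribution: P(S=-21)=1/2097152, P(S=-19)=21/2097152, P(S=-17)=210/2097152, P(S=-15)=1330/2097152, P(S=-13)=5985/2097152, P(S=-11)=20349/2097152, P(S=-9)=54264/2097152, P(S=-7)=116280/2097152, P(S=-5)=203490/2097152, P(S=-3)=293930/2097152, P(S=-1)=352716/2097152, P(S=1)=352716/2097152, P(S=3)=293930/2097152, P(S=5)=203490/2097152, P(S=7)=116280/2097152, P(S=9)=54264/2097152, P(S=11)=20349/2097152, P(S=13)=5985/2097152, P(S=15)=1330/2097152, P(S=17)=210/2097152, P(S=19)=21/2097152, P(S=21)=1/2097152
E[|S_21|] = Σ_m |m|·P(S_21=m) = 7759752/2097152 = 969969/262144

Answer: 969969/262144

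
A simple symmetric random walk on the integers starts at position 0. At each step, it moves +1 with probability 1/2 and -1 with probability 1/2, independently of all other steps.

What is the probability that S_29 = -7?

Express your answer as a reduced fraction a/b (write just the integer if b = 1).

Answer: 17298645/268435456

Derivation:
To reach position -7 after 29 steps: need 11 steps of +1 and 18 of -1.
Favorable paths: C(29,11) = 34597290
Total paths: 2^29 = 536870912
P = 34597290/536870912 = 17298645/268435456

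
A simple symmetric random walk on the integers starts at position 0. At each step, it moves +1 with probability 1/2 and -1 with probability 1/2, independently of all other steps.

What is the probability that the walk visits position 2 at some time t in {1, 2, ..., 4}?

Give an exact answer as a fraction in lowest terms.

Count via complement. Let g(t,s) = #length-t paths at position s with S_1..S_t all ≠ 2.
g(t,s) = g(t-1,s-1) + g(t-1,s+1) for s ≠ 2; g(t,2) = 0.
t=0: g(0,0)=1
t=1: g(1,-1)=1 g(1,1)=1
t=2: g(2,-2)=1 g(2,0)=2
t=3: g(3,-3)=1 g(3,-1)=3 g(3,1)=2
t=4: g(4,-4)=1 g(4,-2)=4 g(4,0)=5
Paths never hitting 2: Σ_s g(4,s) = 10
Paths hitting 2: 2^4 - 10 = 6
P = 6/16 = 3/8

Answer: 3/8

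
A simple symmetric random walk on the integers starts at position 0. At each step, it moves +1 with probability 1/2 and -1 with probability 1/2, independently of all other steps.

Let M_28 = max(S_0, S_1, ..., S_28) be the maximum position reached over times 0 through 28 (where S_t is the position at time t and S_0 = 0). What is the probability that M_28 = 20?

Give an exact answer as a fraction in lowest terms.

Answer: 20475/268435456

Derivation:
Let M_28 = max(S_0,...,S_28). Use the reflection principle: for j ≥ 1, #{paths with M_28 ≥ j} = #{S_28 ≥ j} + #{S_28 ≥ j+1}.
By reflection, #{M_28 ≥ 20} = #{S_28 ≥ 20} + #{S_28 ≥ 21} = 24158 + 3683 = 27841.
#{M_28 ≥ 21} = #{S_28 ≥ 21} + #{S_28 ≥ 22} = 3683 + 3683 = 7366.
#{M_28 = 20} = 27841 - 7366 = 20475.
P(M_28 = 20) = 20475/268435456 = 20475/268435456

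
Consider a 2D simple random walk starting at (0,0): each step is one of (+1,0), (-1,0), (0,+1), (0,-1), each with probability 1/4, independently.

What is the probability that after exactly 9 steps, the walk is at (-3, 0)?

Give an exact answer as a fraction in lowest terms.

Let h be the number of horizontal steps (so 9-h are vertical). To end at (-3,0) need (h-3)/2 right-steps and ((9-h)+0)/2 up-steps.
Sum over h with 3 ≤ h ≤ 9, h ≡ 1 (mod 2), 9-h ≡ 0 (mod 2):
h=3: C(9,3)·C(3,0)·C(6,3) = 84·1·20 = 1680
h=5: C(9,5)·C(5,1)·C(4,2) = 126·5·6 = 3780
h=7: C(9,7)·C(7,2)·C(2,1) = 36·21·2 = 1512
h=9: C(9,9)·C(9,3)·C(0,0) = 1·84·1 = 84
Total favorable: 7056
Total paths: 4^9 = 262144
P = 7056/262144 = 441/16384

Answer: 441/16384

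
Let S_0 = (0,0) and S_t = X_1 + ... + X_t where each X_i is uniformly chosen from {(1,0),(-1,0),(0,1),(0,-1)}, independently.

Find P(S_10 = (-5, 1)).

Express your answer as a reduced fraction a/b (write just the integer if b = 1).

Answer: 675/131072

Derivation:
Let h be the number of horizontal steps (so 10-h are vertical). To end at (-5,1) need (h-5)/2 right-steps and ((10-h)+1)/2 up-steps.
Sum over h with 5 ≤ h ≤ 9, h ≡ 1 (mod 2), 10-h ≡ 1 (mod 2):
h=5: C(10,5)·C(5,0)·C(5,3) = 252·1·10 = 2520
h=7: C(10,7)·C(7,1)·C(3,2) = 120·7·3 = 2520
h=9: C(10,9)·C(9,2)·C(1,1) = 10·36·1 = 360
Total favorable: 5400
Total paths: 4^10 = 1048576
P = 5400/1048576 = 675/131072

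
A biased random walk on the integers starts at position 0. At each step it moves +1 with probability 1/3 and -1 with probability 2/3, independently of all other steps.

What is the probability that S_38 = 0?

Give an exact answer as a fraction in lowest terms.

To be at 0 after 38 steps: need exactly 19 steps of +1 and 19 of -1.
Number of such sequences: C(38,19) = 35345263800
Each has probability (1/3)^19 · (2/3)^19 = 524288/1350851717672992089
P = 35345263800 · 524288/1350851717672992089 = 6177032555724800/450283905890997363

Answer: 6177032555724800/450283905890997363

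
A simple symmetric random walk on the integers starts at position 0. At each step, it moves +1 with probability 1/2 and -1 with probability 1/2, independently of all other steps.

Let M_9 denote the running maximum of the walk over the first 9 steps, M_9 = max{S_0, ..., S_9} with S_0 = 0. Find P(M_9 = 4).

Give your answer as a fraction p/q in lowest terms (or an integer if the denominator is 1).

Answer: 9/128

Derivation:
Let M_9 = max(S_0,...,S_9). Use the reflection principle: for j ≥ 1, #{paths with M_9 ≥ j} = #{S_9 ≥ j} + #{S_9 ≥ j+1}.
By reflection, #{M_9 ≥ 4} = #{S_9 ≥ 4} + #{S_9 ≥ 5} = 46 + 46 = 92.
#{M_9 ≥ 5} = #{S_9 ≥ 5} + #{S_9 ≥ 6} = 46 + 10 = 56.
#{M_9 = 4} = 92 - 56 = 36.
P(M_9 = 4) = 36/512 = 9/128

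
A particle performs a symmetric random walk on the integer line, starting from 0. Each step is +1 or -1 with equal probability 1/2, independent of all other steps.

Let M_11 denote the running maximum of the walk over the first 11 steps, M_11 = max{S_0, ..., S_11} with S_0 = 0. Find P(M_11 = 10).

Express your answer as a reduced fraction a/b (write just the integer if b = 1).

Answer: 1/2048

Derivation:
Let M_11 = max(S_0,...,S_11). Use the reflection principle: for j ≥ 1, #{paths with M_11 ≥ j} = #{S_11 ≥ j} + #{S_11 ≥ j+1}.
By reflection, #{M_11 ≥ 10} = #{S_11 ≥ 10} + #{S_11 ≥ 11} = 1 + 1 = 2.
#{M_11 ≥ 11} = #{S_11 ≥ 11} + #{S_11 ≥ 12} = 1 + 0 = 1.
#{M_11 = 10} = 2 - 1 = 1.
P(M_11 = 10) = 1/2048 = 1/2048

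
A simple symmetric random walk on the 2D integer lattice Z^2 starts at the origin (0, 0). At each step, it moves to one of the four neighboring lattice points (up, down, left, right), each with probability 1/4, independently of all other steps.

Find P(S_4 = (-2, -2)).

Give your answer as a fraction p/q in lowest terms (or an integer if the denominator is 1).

Answer: 3/128

Derivation:
Let h be the number of horizontal steps (so 4-h are vertical). To end at (-2,-2) need (h-2)/2 right-steps and ((4-h)-2)/2 up-steps.
Sum over h with 2 ≤ h ≤ 2, h ≡ 0 (mod 2), 4-h ≡ 0 (mod 2):
h=2: C(4,2)·C(2,0)·C(2,0) = 6·1·1 = 6
Total favorable: 6
Total paths: 4^4 = 256
P = 6/256 = 3/128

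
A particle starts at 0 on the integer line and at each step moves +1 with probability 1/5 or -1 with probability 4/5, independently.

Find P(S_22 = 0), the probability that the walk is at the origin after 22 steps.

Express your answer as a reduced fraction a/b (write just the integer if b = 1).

Answer: 2958796259328/2384185791015625

Derivation:
To be at 0 after 22 steps: need exactly 11 steps of +1 and 11 of -1.
Number of such sequences: C(22,11) = 705432
Each has probability (1/5)^11 · (4/5)^11 = 4194304/2384185791015625
P = 705432 · 4194304/2384185791015625 = 2958796259328/2384185791015625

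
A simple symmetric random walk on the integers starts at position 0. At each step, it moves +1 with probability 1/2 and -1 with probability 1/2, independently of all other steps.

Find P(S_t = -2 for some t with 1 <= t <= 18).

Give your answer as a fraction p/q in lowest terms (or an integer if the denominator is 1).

Answer: 84883/131072

Derivation:
Count via complement. Let g(t,s) = #length-t paths at position s with S_1..S_t all ≠ -2.
g(t,s) = g(t-1,s-1) + g(t-1,s+1) for s ≠ -2; g(t,-2) = 0.
t=0: g(0,0)=1
t=1: g(1,-1)=1 g(1,1)=1
t=2: g(2,0)=2 g(2,2)=1
t=3: g(3,-1)=2 g(3,1)=3 g(3,3)=1
t=4: g(4,0)=5 g(4,2)=4 g(4,4)=1
t=5: g(5,-1)=5 g(5,1)=9 g(5,3)=5 g(5,5)=1
t=6: g(6,0)=14 g(6,2)=14 g(6,4)=6 g(6,6)=1
t=7: g(7,-1)=14 g(7,1)=28 g(7,3)=20 g(7,5)=7 g(7,7)=1
t=8: g(8,0)=42 g(8,2)=48 g(8,4)=27 g(8,6)=8 g(8,8)=1
t=9: g(9,-1)=42 g(9,1)=90 g(9,3)=75 g(9,5)=35 g(9,7)=9 g(9,9)=1
t=10: g(10,0)=132 g(10,2)=165 g(10,4)=110 g(10,6)=44 g(10,8)=10 g(10,10)=1
t=11: g(11,-1)=132 g(11,1)=297 g(11,3)=275 g(11,5)=154 g(11,7)=54 g(11,9)=11 g(11,11)=1
t=12: g(12,0)=429 g(12,2)=572 g(12,4)=429 g(12,6)=208 g(12,8)=65 g(12,10)=12 g(12,12)=1
t=13: g(13,-1)=429 g(13,1)=1001 g(13,3)=1001 g(13,5)=637 g(13,7)=273 g(13,9)=77 g(13,11)=13 g(13,13)=1
t=14: g(14,0)=1430 g(14,2)=2002 g(14,4)=1638 g(14,6)=910 g(14,8)=350 g(14,10)=90 g(14,12)=14 g(14,14)=1
t=15: g(15,-1)=1430 g(15,1)=3432 g(15,3)=3640 g(15,5)=2548 g(15,7)=1260 g(15,9)=440 g(15,11)=104 g(15,13)=15 g(15,15)=1
t=16: g(16,0)=4862 g(16,2)=7072 g(16,4)=6188 g(16,6)=3808 g(16,8)=1700 g(16,10)=544 g(16,12)=119 g(16,14)=16 g(16,16)=1
t=17: g(17,-1)=4862 g(17,1)=11934 g(17,3)=13260 g(17,5)=9996 g(17,7)=5508 g(17,9)=2244 g(17,11)=663 g(17,13)=135 g(17,15)=17 g(17,17)=1
t=18: g(18,0)=16796 g(18,2)=25194 g(18,4)=23256 g(18,6)=15504 g(18,8)=7752 g(18,10)=2907 g(18,12)=798 g(18,14)=152 g(18,16)=18 g(18,18)=1
Paths never hitting -2: Σ_s g(18,s) = 92378
Paths hitting -2: 2^18 - 92378 = 169766
P = 169766/262144 = 84883/131072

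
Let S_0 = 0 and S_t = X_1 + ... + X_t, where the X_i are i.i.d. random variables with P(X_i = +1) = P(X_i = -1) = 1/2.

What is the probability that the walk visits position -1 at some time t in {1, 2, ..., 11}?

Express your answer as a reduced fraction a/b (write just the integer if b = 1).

Count via complement. Let g(t,s) = #length-t paths at position s with S_1..S_t all ≠ -1.
g(t,s) = g(t-1,s-1) + g(t-1,s+1) for s ≠ -1; g(t,-1) = 0.
t=0: g(0,0)=1
t=1: g(1,1)=1
t=2: g(2,0)=1 g(2,2)=1
t=3: g(3,1)=2 g(3,3)=1
t=4: g(4,0)=2 g(4,2)=3 g(4,4)=1
t=5: g(5,1)=5 g(5,3)=4 g(5,5)=1
t=6: g(6,0)=5 g(6,2)=9 g(6,4)=5 g(6,6)=1
t=7: g(7,1)=14 g(7,3)=14 g(7,5)=6 g(7,7)=1
t=8: g(8,0)=14 g(8,2)=28 g(8,4)=20 g(8,6)=7 g(8,8)=1
t=9: g(9,1)=42 g(9,3)=48 g(9,5)=27 g(9,7)=8 g(9,9)=1
t=10: g(10,0)=42 g(10,2)=90 g(10,4)=75 g(10,6)=35 g(10,8)=9 g(10,10)=1
t=11: g(11,1)=132 g(11,3)=165 g(11,5)=110 g(11,7)=44 g(11,9)=10 g(11,11)=1
Paths never hitting -1: Σ_s g(11,s) = 462
Paths hitting -1: 2^11 - 462 = 1586
P = 1586/2048 = 793/1024

Answer: 793/1024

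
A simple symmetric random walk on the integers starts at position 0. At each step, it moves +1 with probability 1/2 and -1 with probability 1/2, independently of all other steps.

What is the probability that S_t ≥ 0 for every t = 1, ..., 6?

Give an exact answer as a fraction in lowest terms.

Let f(t,s) = #length-t paths at position s with S_1..S_t all ≥ 0.
f(t,s) = f(t-1,s-1) + f(t-1,s+1) for s ≥ 0; f(t,s) = 0 for s < 0.
t=0: f(0,0)=1
t=1: f(1,1)=1
t=2: f(2,0)=1 f(2,2)=1
t=3: f(3,1)=2 f(3,3)=1
t=4: f(4,0)=2 f(4,2)=3 f(4,4)=1
t=5: f(5,1)=5 f(5,3)=4 f(5,5)=1
t=6: f(6,0)=5 f(6,2)=9 f(6,4)=5 f(6,6)=1
Σ_s f(6,s) = 20
P = 20/64 = 5/16

Answer: 5/16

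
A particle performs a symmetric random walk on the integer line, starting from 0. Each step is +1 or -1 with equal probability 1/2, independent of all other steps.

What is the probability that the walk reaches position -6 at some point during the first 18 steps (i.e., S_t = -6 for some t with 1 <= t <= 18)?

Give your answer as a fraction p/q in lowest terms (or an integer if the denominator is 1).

Answer: 10949/65536

Derivation:
Count via complement. Let g(t,s) = #length-t paths at position s with S_1..S_t all ≠ -6.
g(t,s) = g(t-1,s-1) + g(t-1,s+1) for s ≠ -6; g(t,-6) = 0.
t=0: g(0,0)=1
t=1: g(1,-1)=1 g(1,1)=1
t=2: g(2,-2)=1 g(2,0)=2 g(2,2)=1
t=3: g(3,-3)=1 g(3,-1)=3 g(3,1)=3 g(3,3)=1
t=4: g(4,-4)=1 g(4,-2)=4 g(4,0)=6 g(4,2)=4 g(4,4)=1
t=5: g(5,-5)=1 g(5,-3)=5 g(5,-1)=10 g(5,1)=10 g(5,3)=5 g(5,5)=1
t=6: g(6,-4)=6 g(6,-2)=15 g(6,0)=20 g(6,2)=15 g(6,4)=6 g(6,6)=1
t=7: g(7,-5)=6 g(7,-3)=21 g(7,-1)=35 g(7,1)=35 g(7,3)=21 g(7,5)=7 g(7,7)=1
t=8: g(8,-4)=27 g(8,-2)=56 g(8,0)=70 g(8,2)=56 g(8,4)=28 g(8,6)=8 g(8,8)=1
t=9: g(9,-5)=27 g(9,-3)=83 g(9,-1)=126 g(9,1)=126 g(9,3)=84 g(9,5)=36 g(9,7)=9 g(9,9)=1
t=10: g(10,-4)=110 g(10,-2)=209 g(10,0)=252 g(10,2)=210 g(10,4)=120 g(10,6)=45 g(10,8)=10 g(10,10)=1
t=11: g(11,-5)=110 g(11,-3)=319 g(11,-1)=461 g(11,1)=462 g(11,3)=330 g(11,5)=165 g(11,7)=55 g(11,9)=11 g(11,11)=1
t=12: g(12,-4)=429 g(12,-2)=780 g(12,0)=923 g(12,2)=792 g(12,4)=495 g(12,6)=220 g(12,8)=66 g(12,10)=12 g(12,12)=1
t=13: g(13,-5)=429 g(13,-3)=1209 g(13,-1)=1703 g(13,1)=1715 g(13,3)=1287 g(13,5)=715 g(13,7)=286 g(13,9)=78 g(13,11)=13 g(13,13)=1
t=14: g(14,-4)=1638 g(14,-2)=2912 g(14,0)=3418 g(14,2)=3002 g(14,4)=2002 g(14,6)=1001 g(14,8)=364 g(14,10)=91 g(14,12)=14 g(14,14)=1
t=15: g(15,-5)=1638 g(15,-3)=4550 g(15,-1)=6330 g(15,1)=6420 g(15,3)=5004 g(15,5)=3003 g(15,7)=1365 g(15,9)=455 g(15,11)=105 g(15,13)=15 g(15,15)=1
t=16: g(16,-4)=6188 g(16,-2)=10880 g(16,0)=12750 g(16,2)=11424 g(16,4)=8007 g(16,6)=4368 g(16,8)=1820 g(16,10)=560 g(16,12)=120 g(16,14)=16 g(16,16)=1
t=17: g(17,-5)=6188 g(17,-3)=17068 g(17,-1)=23630 g(17,1)=24174 g(17,3)=19431 g(17,5)=12375 g(17,7)=6188 g(17,9)=2380 g(17,11)=680 g(17,13)=136 g(17,15)=17 g(17,17)=1
t=18: g(18,-4)=23256 g(18,-2)=40698 g(18,0)=47804 g(18,2)=43605 g(18,4)=31806 g(18,6)=18563 g(18,8)=8568 g(18,10)=3060 g(18,12)=816 g(18,14)=153 g(18,16)=18 g(18,18)=1
Paths never hitting -6: Σ_s g(18,s) = 218348
Paths hitting -6: 2^18 - 218348 = 43796
P = 43796/262144 = 10949/65536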